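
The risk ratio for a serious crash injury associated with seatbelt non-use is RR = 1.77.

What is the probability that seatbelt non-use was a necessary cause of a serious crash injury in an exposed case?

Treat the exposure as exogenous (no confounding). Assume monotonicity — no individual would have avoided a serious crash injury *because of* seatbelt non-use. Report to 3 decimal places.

PN ≈ 0.435

Under exogeneity and monotonicity, PN = (RR − 1) / RR = 1 − 1/RR.
PN = (1.77 − 1) / 1.77 = 0.77 / 1.77 ≈ 0.4350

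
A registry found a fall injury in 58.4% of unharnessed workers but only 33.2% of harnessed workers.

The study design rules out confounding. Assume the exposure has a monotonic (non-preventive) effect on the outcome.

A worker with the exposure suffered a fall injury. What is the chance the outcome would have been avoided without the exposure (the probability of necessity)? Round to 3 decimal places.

PN ≈ 0.432

p₁ = 0.584, p₀ = 0.332.
Under exogeneity and monotonicity, PN = (p₁ − p₀) / p₁.
PN = (0.584 − 0.332) / 0.584 = 0.252 / 0.584 ≈ 0.4315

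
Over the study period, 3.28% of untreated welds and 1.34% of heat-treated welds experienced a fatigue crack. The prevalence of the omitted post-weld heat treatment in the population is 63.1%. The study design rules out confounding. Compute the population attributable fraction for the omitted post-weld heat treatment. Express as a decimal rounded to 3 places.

PAF ≈ 0.477

p₁ = 0.0328, p₀ = 0.0134.
Overall risk P(Y=1) = π·p₁ + (1−π)·p₀ = 0.631×0.0328 + 0.369×0.0134 = 0.025641.
Under exogeneity, PAF = [P(Y=1) − p₀] / P(Y=1).
PAF = (0.025641 − 0.0134) / 0.025641 ≈ 0.4774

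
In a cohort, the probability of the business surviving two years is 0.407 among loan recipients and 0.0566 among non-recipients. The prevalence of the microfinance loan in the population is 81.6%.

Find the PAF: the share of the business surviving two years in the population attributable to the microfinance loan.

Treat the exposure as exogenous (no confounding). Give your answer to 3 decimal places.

PAF ≈ 0.835

Let p₁ = 0.407, p₀ = 0.0566.
Overall risk P(Y=1) = π·p₁ + (1−π)·p₀ = 0.816×0.407 + 0.184×0.0566 = 0.34253.
Under exogeneity, PAF = [P(Y=1) − p₀] / P(Y=1).
PAF = (0.34253 − 0.0566) / 0.34253 ≈ 0.8348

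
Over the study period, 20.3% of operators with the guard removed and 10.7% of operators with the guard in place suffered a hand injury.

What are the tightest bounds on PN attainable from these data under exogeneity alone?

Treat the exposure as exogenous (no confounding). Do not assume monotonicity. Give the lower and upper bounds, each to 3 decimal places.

0.473 ≤ PN ≤ 1.000

p₁ = 0.203, p₀ = 0.107.
Under exogeneity alone the bounds on PN are max{0,(p₁−p₀)/p₁} ≤ PN ≤ min{1,(1−p₀)/p₁}.
  lower = (p₁ − p₀)/p₁ = 0.096 / 0.203 ≈ 0.4729
  upper = min{1, (1 − p₀)/p₁} = 0.893 / 0.203 ≈ 4.3990 → capped at 1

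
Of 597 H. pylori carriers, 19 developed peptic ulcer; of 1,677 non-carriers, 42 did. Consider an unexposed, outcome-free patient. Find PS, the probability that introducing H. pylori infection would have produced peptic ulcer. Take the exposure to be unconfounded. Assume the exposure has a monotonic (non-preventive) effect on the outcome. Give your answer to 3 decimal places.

PS ≈ 0.007

p₁ = P(outcome | exposed) = 19/597 = 0.031826
p₀ = P(outcome | unexposed) = 42/1677 = 0.025045
Under exogeneity and monotonicity, PS = (p₁ − p₀) / (1 − p₀).
PS = (0.031826 − 0.025045) / (1 − 0.025045) = 0.0067811 / 0.97496 ≈ 0.0070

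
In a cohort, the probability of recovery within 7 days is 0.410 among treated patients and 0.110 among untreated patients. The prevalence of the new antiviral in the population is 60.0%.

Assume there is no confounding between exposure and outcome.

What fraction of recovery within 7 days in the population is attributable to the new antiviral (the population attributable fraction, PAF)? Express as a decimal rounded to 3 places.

PAF ≈ 0.621

Let p₁ = 0.41, p₀ = 0.11.
Overall risk P(Y=1) = π·p₁ + (1−π)·p₀ = 0.6×0.41 + 0.4×0.11 = 0.29.
Under exogeneity, PAF = [P(Y=1) − p₀] / P(Y=1).
PAF = (0.29 − 0.11) / 0.29 ≈ 0.6207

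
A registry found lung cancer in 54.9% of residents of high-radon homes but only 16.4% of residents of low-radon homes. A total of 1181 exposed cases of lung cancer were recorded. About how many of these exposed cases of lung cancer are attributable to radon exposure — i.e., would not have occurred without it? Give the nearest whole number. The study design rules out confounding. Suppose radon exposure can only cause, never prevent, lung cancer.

about 828 cases

p₁ = 0.549, p₀ = 0.164.
PN = (p₁ − p₀)/p₁ = (0.549 − 0.164) / 0.549 ≈ 0.70128.
Attributable cases ≈ PN × (exposed cases) = 0.70128 × 1181 ≈ 828.21.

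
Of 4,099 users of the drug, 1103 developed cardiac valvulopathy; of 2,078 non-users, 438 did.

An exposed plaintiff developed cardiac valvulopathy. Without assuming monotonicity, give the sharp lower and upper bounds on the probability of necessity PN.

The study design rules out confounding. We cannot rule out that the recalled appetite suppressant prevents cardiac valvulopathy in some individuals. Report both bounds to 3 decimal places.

0.217 ≤ PN ≤ 1.000

p₁ = P(outcome | exposed) = 1103/4099 = 0.26909
p₀ = P(outcome | unexposed) = 438/2078 = 0.21078
Under exogeneity alone the bounds on PN are max{0,(p₁−p₀)/p₁} ≤ PN ≤ min{1,(1−p₀)/p₁}.
  lower = (p₁ − p₀)/p₁ = 0.05831 / 0.26909 ≈ 0.2167
  upper = min{1, (1 − p₀)/p₁} = 0.78922 / 0.26909 ≈ 2.9329 → capped at 1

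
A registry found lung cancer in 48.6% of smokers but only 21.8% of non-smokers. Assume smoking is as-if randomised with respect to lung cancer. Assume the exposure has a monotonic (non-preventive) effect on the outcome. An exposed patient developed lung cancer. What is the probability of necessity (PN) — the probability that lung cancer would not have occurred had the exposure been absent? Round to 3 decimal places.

PN ≈ 0.551

p₁ = 0.486, p₀ = 0.218.
Under exogeneity and monotonicity, PN = (p₁ − p₀) / p₁.
PN = (0.486 − 0.218) / 0.486 = 0.268 / 0.486 ≈ 0.5514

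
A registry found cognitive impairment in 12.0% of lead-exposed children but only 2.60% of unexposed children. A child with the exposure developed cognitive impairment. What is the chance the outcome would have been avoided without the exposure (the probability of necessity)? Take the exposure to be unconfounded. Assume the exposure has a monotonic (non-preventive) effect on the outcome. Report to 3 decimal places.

PN ≈ 0.783

p₁ = 0.12, p₀ = 0.026.
Under exogeneity and monotonicity, PN = (p₁ − p₀) / p₁.
PN = (0.12 − 0.026) / 0.12 = 0.094 / 0.12 ≈ 0.7833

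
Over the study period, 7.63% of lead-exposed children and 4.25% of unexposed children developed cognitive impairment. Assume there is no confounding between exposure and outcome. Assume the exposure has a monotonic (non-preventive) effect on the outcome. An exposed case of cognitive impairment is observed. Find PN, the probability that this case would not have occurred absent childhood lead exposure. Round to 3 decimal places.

PN ≈ 0.443

p₁ = 0.0763, p₀ = 0.0425.
Under exogeneity and monotonicity, PN = (p₁ − p₀) / p₁.
PN = (0.0763 − 0.0425) / 0.0763 = 0.0338 / 0.0763 ≈ 0.4430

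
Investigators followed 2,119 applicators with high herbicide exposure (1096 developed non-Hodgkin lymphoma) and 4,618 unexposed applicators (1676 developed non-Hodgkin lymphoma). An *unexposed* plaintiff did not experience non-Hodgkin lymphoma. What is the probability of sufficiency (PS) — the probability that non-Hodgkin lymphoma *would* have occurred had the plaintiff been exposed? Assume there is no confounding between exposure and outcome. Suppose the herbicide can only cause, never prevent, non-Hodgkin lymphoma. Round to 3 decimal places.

p₁ = P(outcome | exposed) = 1096/2119 = 0.51723
p₀ = P(outcome | unexposed) = 1676/4618 = 0.36293
Under exogeneity and monotonicity, PS = (p₁ − p₀) / (1 − p₀).
PS = (0.51723 − 0.36293) / (1 − 0.36293) = 0.1543 / 0.63707 ≈ 0.2422

PS ≈ 0.242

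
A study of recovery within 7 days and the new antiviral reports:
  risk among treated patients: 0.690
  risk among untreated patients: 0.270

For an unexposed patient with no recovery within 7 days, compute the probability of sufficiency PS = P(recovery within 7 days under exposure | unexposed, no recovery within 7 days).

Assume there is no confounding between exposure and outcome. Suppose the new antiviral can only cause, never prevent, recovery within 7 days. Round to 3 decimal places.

Let p₁ = 0.69, p₀ = 0.27.
Under exogeneity and monotonicity, PS = (p₁ − p₀) / (1 − p₀).
PS = (0.69 − 0.27) / (1 − 0.27) = 0.42 / 0.73 ≈ 0.5753

PS ≈ 0.575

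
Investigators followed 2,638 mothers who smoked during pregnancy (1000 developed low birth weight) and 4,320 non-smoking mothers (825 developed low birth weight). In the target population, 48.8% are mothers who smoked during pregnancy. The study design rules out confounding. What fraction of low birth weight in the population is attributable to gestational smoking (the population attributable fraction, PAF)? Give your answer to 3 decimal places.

p₁ = P(outcome | exposed) = 1000/2638 = 0.37908
p₀ = P(outcome | unexposed) = 825/4320 = 0.19097
Overall risk P(Y=1) = π·p₁ + (1−π)·p₀ = 0.488×0.37908 + 0.512×0.19097 = 0.28277.
Under exogeneity, PAF = [P(Y=1) − p₀] / P(Y=1).
PAF = (0.28277 − 0.19097) / 0.28277 ≈ 0.3246

PAF ≈ 0.325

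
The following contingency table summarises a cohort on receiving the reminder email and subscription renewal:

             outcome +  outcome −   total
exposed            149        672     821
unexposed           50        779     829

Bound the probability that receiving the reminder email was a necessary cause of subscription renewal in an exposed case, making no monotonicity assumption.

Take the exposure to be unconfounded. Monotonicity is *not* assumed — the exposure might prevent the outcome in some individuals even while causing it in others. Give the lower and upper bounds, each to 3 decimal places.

0.668 ≤ PN ≤ 1.000

p₁ = P(outcome | exposed) = 149/821 = 0.18149
p₀ = P(outcome | unexposed) = 50/829 = 0.060314
Under exogeneity alone the bounds on PN are max{0,(p₁−p₀)/p₁} ≤ PN ≤ min{1,(1−p₀)/p₁}.
  lower = (p₁ − p₀)/p₁ = 0.12117 / 0.18149 ≈ 0.6677
  upper = min{1, (1 − p₀)/p₁} = 0.93969 / 0.18149 ≈ 5.1777 → capped at 1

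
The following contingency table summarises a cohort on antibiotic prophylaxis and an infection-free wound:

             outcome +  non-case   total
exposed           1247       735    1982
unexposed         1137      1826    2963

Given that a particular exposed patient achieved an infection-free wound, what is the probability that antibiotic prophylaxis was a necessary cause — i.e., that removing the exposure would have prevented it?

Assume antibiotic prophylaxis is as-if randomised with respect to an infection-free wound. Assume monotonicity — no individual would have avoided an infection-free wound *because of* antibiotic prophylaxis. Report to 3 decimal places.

p₁ = P(outcome | exposed) = 1247/1982 = 0.62916
p₀ = P(outcome | unexposed) = 1137/2963 = 0.38373
Under exogeneity and monotonicity, PN = (p₁ − p₀)/p₁.
PN = (0.62916 − 0.38373) / 0.62916 ≈ 0.3901

PN ≈ 0.390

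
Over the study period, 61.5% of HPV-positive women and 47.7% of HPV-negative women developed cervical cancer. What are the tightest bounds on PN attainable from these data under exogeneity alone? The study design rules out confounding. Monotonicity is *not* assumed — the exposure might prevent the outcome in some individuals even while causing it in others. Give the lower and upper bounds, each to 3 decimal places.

p₁ = 0.615, p₀ = 0.477.
Under exogeneity alone the bounds on PN are max{0,(p₁−p₀)/p₁} ≤ PN ≤ min{1,(1−p₀)/p₁}.
  lower = (p₁ − p₀)/p₁ = 0.138 / 0.615 ≈ 0.2244
  upper = min{1, (1 − p₀)/p₁} = 0.523 / 0.615 ≈ 0.8504

0.224 ≤ PN ≤ 0.850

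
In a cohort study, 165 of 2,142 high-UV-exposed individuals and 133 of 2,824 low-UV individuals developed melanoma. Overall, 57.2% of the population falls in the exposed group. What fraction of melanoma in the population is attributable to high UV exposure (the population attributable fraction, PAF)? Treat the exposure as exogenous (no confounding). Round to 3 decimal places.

p₁ = P(outcome | exposed) = 165/2142 = 0.077031
p₀ = P(outcome | unexposed) = 133/2824 = 0.047096
Overall risk P(Y=1) = π·p₁ + (1−π)·p₀ = 0.572×0.077031 + 0.428×0.047096 = 0.064219.
Under exogeneity, PAF = [P(Y=1) − p₀] / P(Y=1).
PAF = (0.064219 − 0.047096) / 0.064219 ≈ 0.2666

PAF ≈ 0.267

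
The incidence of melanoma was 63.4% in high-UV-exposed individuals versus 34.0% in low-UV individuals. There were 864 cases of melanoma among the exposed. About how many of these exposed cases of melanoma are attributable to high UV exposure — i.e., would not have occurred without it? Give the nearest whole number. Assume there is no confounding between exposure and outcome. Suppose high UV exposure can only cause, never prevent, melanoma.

p₁ = 0.634, p₀ = 0.34.
PN = (p₁ − p₀)/p₁ = (0.634 − 0.34) / 0.634 ≈ 0.46372.
Attributable cases ≈ PN × (exposed cases) = 0.46372 × 864 ≈ 400.66.

about 401 cases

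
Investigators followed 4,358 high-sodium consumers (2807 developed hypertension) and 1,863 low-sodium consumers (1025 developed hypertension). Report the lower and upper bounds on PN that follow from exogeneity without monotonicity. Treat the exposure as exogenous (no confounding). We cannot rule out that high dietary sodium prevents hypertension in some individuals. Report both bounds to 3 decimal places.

p₁ = P(outcome | exposed) = 2807/4358 = 0.6441
p₀ = P(outcome | unexposed) = 1025/1863 = 0.55019
Under exogeneity alone the bounds on PN are max{0,(p₁−p₀)/p₁} ≤ PN ≤ min{1,(1−p₀)/p₁}.
  lower = (p₁ − p₀)/p₁ = 0.093915 / 0.6441 ≈ 0.1458
  upper = min{1, (1 − p₀)/p₁} = 0.44981 / 0.6441 ≈ 0.6984

0.146 ≤ PN ≤ 0.698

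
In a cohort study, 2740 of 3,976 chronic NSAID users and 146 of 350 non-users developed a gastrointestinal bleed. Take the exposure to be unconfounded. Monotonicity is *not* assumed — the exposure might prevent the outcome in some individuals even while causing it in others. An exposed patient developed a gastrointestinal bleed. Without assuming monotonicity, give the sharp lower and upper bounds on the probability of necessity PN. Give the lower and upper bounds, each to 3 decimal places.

0.395 ≤ PN ≤ 0.846

p₁ = P(outcome | exposed) = 2740/3976 = 0.68913
p₀ = P(outcome | unexposed) = 146/350 = 0.41714
Under exogeneity alone the bounds on PN are max{0,(p₁−p₀)/p₁} ≤ PN ≤ min{1,(1−p₀)/p₁}.
  lower = (p₁ − p₀)/p₁ = 0.27199 / 0.68913 ≈ 0.3947
  upper = min{1, (1 − p₀)/p₁} = 0.58286 / 0.68913 ≈ 0.8458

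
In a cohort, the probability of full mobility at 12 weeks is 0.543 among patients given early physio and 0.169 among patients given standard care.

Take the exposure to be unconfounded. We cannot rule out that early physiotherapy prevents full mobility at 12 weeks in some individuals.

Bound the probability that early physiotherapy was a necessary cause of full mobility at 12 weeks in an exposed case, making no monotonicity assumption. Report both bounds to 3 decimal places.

0.689 ≤ PN ≤ 1.000

Let p₁ = 0.543, p₀ = 0.169.
Under exogeneity alone the bounds on PN are max{0,(p₁−p₀)/p₁} ≤ PN ≤ min{1,(1−p₀)/p₁}.
  lower = (p₁ − p₀)/p₁ = 0.374 / 0.543 ≈ 0.6888
  upper = min{1, (1 − p₀)/p₁} = 0.831 / 0.543 ≈ 1.5304 → capped at 1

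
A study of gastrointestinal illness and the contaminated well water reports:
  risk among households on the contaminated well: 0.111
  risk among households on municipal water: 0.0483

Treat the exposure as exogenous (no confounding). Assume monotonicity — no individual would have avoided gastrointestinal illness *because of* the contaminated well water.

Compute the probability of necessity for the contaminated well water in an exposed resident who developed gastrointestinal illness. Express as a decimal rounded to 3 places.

PN ≈ 0.565

Let p₁ = 0.111, p₀ = 0.0483.
Under exogeneity and monotonicity, PN = (p₁ − p₀) / p₁.
PN = (0.111 − 0.0483) / 0.111 = 0.0627 / 0.111 ≈ 0.5649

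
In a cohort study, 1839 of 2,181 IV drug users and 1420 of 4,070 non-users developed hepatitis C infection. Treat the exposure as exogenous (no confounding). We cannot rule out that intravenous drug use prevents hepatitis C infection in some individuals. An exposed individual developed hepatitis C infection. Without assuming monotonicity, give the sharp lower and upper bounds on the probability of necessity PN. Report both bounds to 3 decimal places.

p₁ = P(outcome | exposed) = 1839/2181 = 0.84319
p₀ = P(outcome | unexposed) = 1420/4070 = 0.34889
Under exogeneity alone the bounds on PN are max{0,(p₁−p₀)/p₁} ≤ PN ≤ min{1,(1−p₀)/p₁}.
  lower = (p₁ − p₀)/p₁ = 0.4943 / 0.84319 ≈ 0.5862
  upper = min{1, (1 − p₀)/p₁} = 0.65111 / 0.84319 ≈ 0.7722

0.586 ≤ PN ≤ 0.772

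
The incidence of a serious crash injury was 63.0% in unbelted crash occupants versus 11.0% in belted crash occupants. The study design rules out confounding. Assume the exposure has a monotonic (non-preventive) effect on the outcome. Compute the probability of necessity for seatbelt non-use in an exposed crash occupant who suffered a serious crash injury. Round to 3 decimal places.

PN ≈ 0.825

p₁ = 0.63, p₀ = 0.11.
Under exogeneity and monotonicity, PN = (p₁ − p₀) / p₁.
PN = (0.63 − 0.11) / 0.63 = 0.52 / 0.63 ≈ 0.8254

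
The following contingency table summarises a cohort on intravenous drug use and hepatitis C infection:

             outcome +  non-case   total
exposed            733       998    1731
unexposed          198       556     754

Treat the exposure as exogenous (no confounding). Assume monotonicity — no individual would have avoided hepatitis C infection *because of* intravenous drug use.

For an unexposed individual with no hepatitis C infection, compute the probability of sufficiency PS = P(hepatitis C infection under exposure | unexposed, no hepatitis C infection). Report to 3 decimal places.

PS ≈ 0.218

p₁ = P(outcome | exposed) = 733/1731 = 0.42345
p₀ = P(outcome | unexposed) = 198/754 = 0.2626
Under exogeneity and monotonicity, PS = (p₁ − p₀)/(1 − p₀).
PS = (0.42345 − 0.2626) / 0.7374 ≈ 0.2181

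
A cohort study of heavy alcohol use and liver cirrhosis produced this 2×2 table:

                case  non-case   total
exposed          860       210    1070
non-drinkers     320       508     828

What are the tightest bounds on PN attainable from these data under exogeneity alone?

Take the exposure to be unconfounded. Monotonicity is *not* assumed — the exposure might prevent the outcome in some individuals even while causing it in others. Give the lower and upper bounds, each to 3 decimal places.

p₁ = P(outcome | exposed) = 860/1070 = 0.80374
p₀ = P(outcome | unexposed) = 320/828 = 0.38647
Under exogeneity alone the bounds on PN are max{0,(p₁−p₀)/p₁} ≤ PN ≤ min{1,(1−p₀)/p₁}.
  lower = (p₁ − p₀)/p₁ = 0.41726 / 0.80374 ≈ 0.5192
  upper = min{1, (1 − p₀)/p₁} = 0.61353 / 0.80374 ≈ 0.7633

0.519 ≤ PN ≤ 0.763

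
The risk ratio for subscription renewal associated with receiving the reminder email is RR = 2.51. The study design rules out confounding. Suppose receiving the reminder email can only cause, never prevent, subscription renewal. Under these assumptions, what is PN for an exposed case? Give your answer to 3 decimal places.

PN ≈ 0.602

Under exogeneity and monotonicity, PN = (RR − 1) / RR = 1 − 1/RR.
PN = (2.51 − 1) / 2.51 = 1.51 / 2.51 ≈ 0.6016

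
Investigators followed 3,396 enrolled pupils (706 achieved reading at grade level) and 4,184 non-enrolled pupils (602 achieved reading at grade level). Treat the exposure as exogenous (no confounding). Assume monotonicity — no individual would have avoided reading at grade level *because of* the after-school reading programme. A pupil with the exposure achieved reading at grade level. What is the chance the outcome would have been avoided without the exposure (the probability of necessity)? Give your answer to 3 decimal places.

PN ≈ 0.308

p₁ = P(outcome | exposed) = 706/3396 = 0.20789
p₀ = P(outcome | unexposed) = 602/4184 = 0.14388
Under exogeneity and monotonicity, PN = (p₁ − p₀) / p₁.
PN = (0.20789 − 0.14388) / 0.20789 = 0.06401 / 0.20789 ≈ 0.3079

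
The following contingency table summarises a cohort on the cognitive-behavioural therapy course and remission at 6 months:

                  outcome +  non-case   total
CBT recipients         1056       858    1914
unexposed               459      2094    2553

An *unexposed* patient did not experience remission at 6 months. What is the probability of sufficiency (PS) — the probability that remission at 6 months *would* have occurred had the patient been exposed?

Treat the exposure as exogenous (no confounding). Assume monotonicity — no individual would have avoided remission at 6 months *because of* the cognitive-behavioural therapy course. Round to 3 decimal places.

p₁ = P(outcome | exposed) = 1056/1914 = 0.55172
p₀ = P(outcome | unexposed) = 459/2553 = 0.17979
Under exogeneity and monotonicity, PS = (p₁ − p₀) / (1 − p₀).
PS = (0.55172 − 0.17979) / (1 − 0.17979) = 0.37194 / 0.82021 ≈ 0.4535

PS ≈ 0.453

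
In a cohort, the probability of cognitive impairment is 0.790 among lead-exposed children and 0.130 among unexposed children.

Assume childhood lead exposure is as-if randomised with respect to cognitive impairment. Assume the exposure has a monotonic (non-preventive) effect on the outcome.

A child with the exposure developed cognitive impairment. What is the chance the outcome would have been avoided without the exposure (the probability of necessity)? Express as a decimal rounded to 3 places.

Let p₁ = 0.79, p₀ = 0.13.
Under exogeneity and monotonicity, PN = (p₁ − p₀) / p₁.
PN = (0.79 − 0.13) / 0.79 = 0.66 / 0.79 ≈ 0.8354

PN ≈ 0.835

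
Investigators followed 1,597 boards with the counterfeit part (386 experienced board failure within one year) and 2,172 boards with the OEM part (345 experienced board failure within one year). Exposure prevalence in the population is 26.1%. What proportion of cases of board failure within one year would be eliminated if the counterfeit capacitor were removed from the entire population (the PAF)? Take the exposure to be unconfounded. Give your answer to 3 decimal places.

p₁ = P(outcome | exposed) = 386/1597 = 0.2417
p₀ = P(outcome | unexposed) = 345/2172 = 0.15884
Overall risk P(Y=1) = π·p₁ + (1−π)·p₀ = 0.261×0.2417 + 0.739×0.15884 = 0.18047.
Under exogeneity, PAF = [P(Y=1) − p₀] / P(Y=1).
PAF = (0.18047 − 0.15884) / 0.18047 ≈ 0.1198

PAF ≈ 0.120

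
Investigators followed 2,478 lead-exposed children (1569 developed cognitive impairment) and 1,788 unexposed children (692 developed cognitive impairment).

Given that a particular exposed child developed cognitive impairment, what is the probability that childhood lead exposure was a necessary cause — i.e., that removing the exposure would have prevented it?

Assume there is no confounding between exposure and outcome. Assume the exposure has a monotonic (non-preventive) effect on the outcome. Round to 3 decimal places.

PN ≈ 0.389

p₁ = P(outcome | exposed) = 1569/2478 = 0.63317
p₀ = P(outcome | unexposed) = 692/1788 = 0.38702
Under exogeneity and monotonicity, PN = (p₁ − p₀) / p₁.
PN = (0.63317 − 0.38702) / 0.63317 = 0.24615 / 0.63317 ≈ 0.3888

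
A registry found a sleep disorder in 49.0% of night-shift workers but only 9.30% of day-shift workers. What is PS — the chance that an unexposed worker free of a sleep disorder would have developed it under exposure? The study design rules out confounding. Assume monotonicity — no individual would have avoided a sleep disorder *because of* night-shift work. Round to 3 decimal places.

PS ≈ 0.438

p₁ = 0.49, p₀ = 0.093.
Under exogeneity and monotonicity, PS = (p₁ − p₀) / (1 − p₀).
PS = (0.49 − 0.093) / (1 − 0.093) = 0.397 / 0.907 ≈ 0.4377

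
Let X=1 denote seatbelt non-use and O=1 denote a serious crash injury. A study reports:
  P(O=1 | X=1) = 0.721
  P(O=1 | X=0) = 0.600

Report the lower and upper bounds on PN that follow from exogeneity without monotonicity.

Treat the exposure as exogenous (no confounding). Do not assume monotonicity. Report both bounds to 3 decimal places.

Let p₁ = 0.721, p₀ = 0.6.
Under exogeneity alone the bounds on PN are max{0,(p₁−p₀)/p₁} ≤ PN ≤ min{1,(1−p₀)/p₁}.
  lower = (p₁ − p₀)/p₁ = 0.121 / 0.721 ≈ 0.1678
  upper = min{1, (1 − p₀)/p₁} = 0.4 / 0.721 ≈ 0.5548

0.168 ≤ PN ≤ 0.555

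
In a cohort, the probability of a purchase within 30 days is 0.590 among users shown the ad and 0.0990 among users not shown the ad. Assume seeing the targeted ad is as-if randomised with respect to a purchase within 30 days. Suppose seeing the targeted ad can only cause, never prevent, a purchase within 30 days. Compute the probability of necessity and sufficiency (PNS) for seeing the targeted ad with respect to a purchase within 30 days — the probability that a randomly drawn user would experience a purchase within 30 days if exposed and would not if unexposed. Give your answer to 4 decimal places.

Let p₁ = 0.59, p₀ = 0.099.
Under exogeneity and monotonicity, PNS = p₁ − p₀.
PNS = 0.59 − 0.099 = 0.491

PNS ≈ 0.4910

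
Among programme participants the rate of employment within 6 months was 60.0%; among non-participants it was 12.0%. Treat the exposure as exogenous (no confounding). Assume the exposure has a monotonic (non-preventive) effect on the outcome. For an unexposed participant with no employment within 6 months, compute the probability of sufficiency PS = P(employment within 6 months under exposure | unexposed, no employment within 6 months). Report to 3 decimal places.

p₁ = 0.6, p₀ = 0.12.
Under exogeneity and monotonicity, PS = (p₁ − p₀) / (1 − p₀).
PS = (0.6 − 0.12) / (1 − 0.12) = 0.48 / 0.88 ≈ 0.5455

PS ≈ 0.545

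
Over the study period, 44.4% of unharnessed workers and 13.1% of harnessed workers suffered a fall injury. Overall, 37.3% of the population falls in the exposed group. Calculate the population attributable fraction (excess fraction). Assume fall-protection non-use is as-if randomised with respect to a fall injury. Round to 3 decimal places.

PAF ≈ 0.471

p₁ = 0.444, p₀ = 0.131.
Overall risk P(Y=1) = π·p₁ + (1−π)·p₀ = 0.373×0.444 + 0.627×0.131 = 0.24775.
Under exogeneity, PAF = [P(Y=1) − p₀] / P(Y=1).
PAF = (0.24775 − 0.131) / 0.24775 ≈ 0.4712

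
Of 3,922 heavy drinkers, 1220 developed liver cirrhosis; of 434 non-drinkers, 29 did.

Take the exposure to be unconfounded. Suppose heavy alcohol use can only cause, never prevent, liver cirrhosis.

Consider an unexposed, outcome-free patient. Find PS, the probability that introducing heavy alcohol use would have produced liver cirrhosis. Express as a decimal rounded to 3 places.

PS ≈ 0.262

p₁ = P(outcome | exposed) = 1220/3922 = 0.31107
p₀ = P(outcome | unexposed) = 29/434 = 0.06682
Under exogeneity and monotonicity, PS = (p₁ − p₀) / (1 − p₀).
PS = (0.31107 − 0.06682) / (1 − 0.06682) = 0.24425 / 0.93318 ≈ 0.2617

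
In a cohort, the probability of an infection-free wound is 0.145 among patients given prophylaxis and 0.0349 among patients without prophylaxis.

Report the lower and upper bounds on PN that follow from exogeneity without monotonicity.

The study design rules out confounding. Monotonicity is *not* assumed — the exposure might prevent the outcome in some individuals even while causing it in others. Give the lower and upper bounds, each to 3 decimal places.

0.759 ≤ PN ≤ 1.000

Let p₁ = 0.145, p₀ = 0.0349.
Under exogeneity alone the bounds on PN are max{0,(p₁−p₀)/p₁} ≤ PN ≤ min{1,(1−p₀)/p₁}.
  lower = (p₁ − p₀)/p₁ = 0.1101 / 0.145 ≈ 0.7593
  upper = min{1, (1 − p₀)/p₁} = 0.9651 / 0.145 ≈ 6.6559 → capped at 1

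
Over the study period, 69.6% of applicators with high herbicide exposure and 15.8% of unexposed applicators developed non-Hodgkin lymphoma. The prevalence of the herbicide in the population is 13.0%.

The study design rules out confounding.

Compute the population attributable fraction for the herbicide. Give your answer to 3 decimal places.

p₁ = 0.696, p₀ = 0.158.
Overall risk P(Y=1) = π·p₁ + (1−π)·p₀ = 0.13×0.696 + 0.87×0.158 = 0.22794.
Under exogeneity, PAF = [P(Y=1) − p₀] / P(Y=1).
PAF = (0.22794 − 0.158) / 0.22794 ≈ 0.3068

PAF ≈ 0.307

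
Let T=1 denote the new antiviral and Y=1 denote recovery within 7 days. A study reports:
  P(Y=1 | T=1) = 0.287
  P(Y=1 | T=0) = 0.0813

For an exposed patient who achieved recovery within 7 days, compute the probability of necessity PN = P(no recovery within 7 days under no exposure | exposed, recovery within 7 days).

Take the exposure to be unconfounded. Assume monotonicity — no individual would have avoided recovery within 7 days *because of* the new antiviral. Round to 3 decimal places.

Let p₁ = 0.287, p₀ = 0.0813.
Under exogeneity and monotonicity, PN = (p₁ − p₀) / p₁.
PN = (0.287 − 0.0813) / 0.287 = 0.2057 / 0.287 ≈ 0.7167

PN ≈ 0.717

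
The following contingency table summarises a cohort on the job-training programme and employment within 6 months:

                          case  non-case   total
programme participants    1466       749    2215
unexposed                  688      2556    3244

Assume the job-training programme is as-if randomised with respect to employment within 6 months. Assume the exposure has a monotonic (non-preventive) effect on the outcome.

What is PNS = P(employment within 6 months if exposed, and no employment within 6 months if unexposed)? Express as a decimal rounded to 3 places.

PNS ≈ 0.450

p₁ = P(outcome | exposed) = 1466/2215 = 0.66185
p₀ = P(outcome | unexposed) = 688/3244 = 0.21208
Under exogeneity and monotonicity, PNS = p₁ − p₀.
PNS = 0.66185 − 0.21208 = 0.44977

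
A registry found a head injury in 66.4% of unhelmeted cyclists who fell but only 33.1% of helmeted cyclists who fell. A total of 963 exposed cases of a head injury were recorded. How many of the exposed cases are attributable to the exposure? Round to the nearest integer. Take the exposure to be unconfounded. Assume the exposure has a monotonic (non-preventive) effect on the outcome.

p₁ = 0.664, p₀ = 0.331.
PN = (p₁ − p₀)/p₁ = (0.664 − 0.331) / 0.664 ≈ 0.50151.
Attributable cases ≈ PN × (exposed cases) = 0.50151 × 963 ≈ 482.95.

about 483 cases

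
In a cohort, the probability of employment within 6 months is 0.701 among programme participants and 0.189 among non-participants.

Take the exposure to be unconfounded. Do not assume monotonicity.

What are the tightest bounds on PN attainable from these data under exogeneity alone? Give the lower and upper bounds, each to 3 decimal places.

0.730 ≤ PN ≤ 1.000

Let p₁ = 0.701, p₀ = 0.189.
Under exogeneity alone the bounds on PN are max{0,(p₁−p₀)/p₁} ≤ PN ≤ min{1,(1−p₀)/p₁}.
  lower = (p₁ − p₀)/p₁ = 0.512 / 0.701 ≈ 0.7304
  upper = min{1, (1 − p₀)/p₁} = 0.811 / 0.701 ≈ 1.1569 → capped at 1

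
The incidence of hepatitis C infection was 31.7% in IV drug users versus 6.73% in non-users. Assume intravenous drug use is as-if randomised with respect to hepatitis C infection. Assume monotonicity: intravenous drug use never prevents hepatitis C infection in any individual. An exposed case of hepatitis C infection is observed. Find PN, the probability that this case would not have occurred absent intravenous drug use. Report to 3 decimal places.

PN ≈ 0.788

p₁ = 0.317, p₀ = 0.0673.
Under exogeneity and monotonicity, PN = (p₁ − p₀) / p₁.
PN = (0.317 − 0.0673) / 0.317 = 0.2497 / 0.317 ≈ 0.7877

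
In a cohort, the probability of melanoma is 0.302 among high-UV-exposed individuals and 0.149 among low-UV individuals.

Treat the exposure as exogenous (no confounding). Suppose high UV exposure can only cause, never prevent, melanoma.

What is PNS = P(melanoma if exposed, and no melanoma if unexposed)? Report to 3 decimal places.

Let p₁ = 0.302, p₀ = 0.149.
Under exogeneity and monotonicity, PNS = p₁ − p₀.
PNS = 0.302 − 0.149 = 0.153

PNS ≈ 0.153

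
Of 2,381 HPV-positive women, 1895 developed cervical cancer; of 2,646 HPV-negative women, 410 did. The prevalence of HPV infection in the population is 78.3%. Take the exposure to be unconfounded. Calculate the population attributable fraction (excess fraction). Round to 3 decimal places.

PAF ≈ 0.764

p₁ = P(outcome | exposed) = 1895/2381 = 0.79588
p₀ = P(outcome | unexposed) = 410/2646 = 0.15495
Overall risk P(Y=1) = π·p₁ + (1−π)·p₀ = 0.783×0.79588 + 0.217×0.15495 = 0.6568.
Under exogeneity, PAF = [P(Y=1) − p₀] / P(Y=1).
PAF = (0.6568 − 0.15495) / 0.6568 ≈ 0.7641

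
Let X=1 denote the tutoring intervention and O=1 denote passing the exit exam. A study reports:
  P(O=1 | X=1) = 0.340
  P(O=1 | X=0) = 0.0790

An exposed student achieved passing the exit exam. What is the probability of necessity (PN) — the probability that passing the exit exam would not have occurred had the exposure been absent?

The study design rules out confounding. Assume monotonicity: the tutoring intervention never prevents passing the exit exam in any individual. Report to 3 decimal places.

Let p₁ = 0.34, p₀ = 0.079.
Under exogeneity and monotonicity, PN = (p₁ − p₀) / p₁.
PN = (0.34 − 0.079) / 0.34 = 0.261 / 0.34 ≈ 0.7676

PN ≈ 0.768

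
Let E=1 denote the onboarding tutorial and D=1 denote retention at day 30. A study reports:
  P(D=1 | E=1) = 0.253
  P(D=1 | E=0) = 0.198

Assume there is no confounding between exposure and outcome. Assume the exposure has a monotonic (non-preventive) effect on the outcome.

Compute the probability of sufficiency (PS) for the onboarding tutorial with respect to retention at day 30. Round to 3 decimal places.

PS ≈ 0.069

Let p₁ = 0.253, p₀ = 0.198.
Under exogeneity and monotonicity, PS = (p₁ − p₀) / (1 − p₀).
PS = (0.253 − 0.198) / (1 − 0.198) = 0.055 / 0.802 ≈ 0.0686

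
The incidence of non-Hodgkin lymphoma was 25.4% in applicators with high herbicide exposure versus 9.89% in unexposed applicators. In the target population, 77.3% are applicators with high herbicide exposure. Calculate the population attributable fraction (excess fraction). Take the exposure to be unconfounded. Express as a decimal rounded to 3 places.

PAF ≈ 0.548

p₁ = 0.254, p₀ = 0.0989.
Overall risk P(Y=1) = π·p₁ + (1−π)·p₀ = 0.773×0.254 + 0.227×0.0989 = 0.21879.
Under exogeneity, PAF = [P(Y=1) − p₀] / P(Y=1).
PAF = (0.21879 − 0.0989) / 0.21879 ≈ 0.5480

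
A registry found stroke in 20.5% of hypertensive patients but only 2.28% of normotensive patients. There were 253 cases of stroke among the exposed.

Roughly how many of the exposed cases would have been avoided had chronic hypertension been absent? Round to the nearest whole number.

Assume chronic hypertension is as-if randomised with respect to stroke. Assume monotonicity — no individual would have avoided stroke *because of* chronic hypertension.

about 225 cases

p₁ = 0.205, p₀ = 0.0228.
PN = (p₁ − p₀)/p₁ = (0.205 − 0.0228) / 0.205 ≈ 0.88878.
Attributable cases ≈ PN × (exposed cases) = 0.88878 × 253 ≈ 224.86.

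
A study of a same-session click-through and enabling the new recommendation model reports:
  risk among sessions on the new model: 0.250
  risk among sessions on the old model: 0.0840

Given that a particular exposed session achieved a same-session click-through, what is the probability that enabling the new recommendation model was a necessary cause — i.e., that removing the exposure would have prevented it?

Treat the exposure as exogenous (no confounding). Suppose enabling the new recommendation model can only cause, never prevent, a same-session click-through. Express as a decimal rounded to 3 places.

PN ≈ 0.664

Let p₁ = 0.25, p₀ = 0.084.
Under exogeneity and monotonicity, PN = (p₁ − p₀) / p₁.
PN = (0.25 − 0.084) / 0.25 = 0.166 / 0.25 ≈ 0.6640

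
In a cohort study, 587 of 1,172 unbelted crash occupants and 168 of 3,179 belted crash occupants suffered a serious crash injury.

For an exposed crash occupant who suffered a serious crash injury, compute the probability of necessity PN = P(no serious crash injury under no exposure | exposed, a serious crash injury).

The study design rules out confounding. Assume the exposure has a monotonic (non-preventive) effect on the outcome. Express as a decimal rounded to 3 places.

PN ≈ 0.894

p₁ = P(outcome | exposed) = 587/1172 = 0.50085
p₀ = P(outcome | unexposed) = 168/3179 = 0.052847
Under exogeneity and monotonicity, PN = (p₁ − p₀) / p₁.
PN = (0.50085 − 0.052847) / 0.50085 = 0.44801 / 0.50085 ≈ 0.8945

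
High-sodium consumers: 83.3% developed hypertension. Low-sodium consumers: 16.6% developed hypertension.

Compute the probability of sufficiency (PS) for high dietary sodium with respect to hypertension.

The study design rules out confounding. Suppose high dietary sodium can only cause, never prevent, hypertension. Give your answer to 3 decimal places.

p₁ = 0.833, p₀ = 0.166.
Under exogeneity and monotonicity, PS = (p₁ − p₀) / (1 − p₀).
PS = (0.833 − 0.166) / (1 − 0.166) = 0.667 / 0.834 ≈ 0.7998

PS ≈ 0.800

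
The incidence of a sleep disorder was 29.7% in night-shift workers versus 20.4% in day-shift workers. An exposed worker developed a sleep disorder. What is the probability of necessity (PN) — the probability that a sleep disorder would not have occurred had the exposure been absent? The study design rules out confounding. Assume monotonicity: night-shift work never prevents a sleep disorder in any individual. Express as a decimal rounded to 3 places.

PN ≈ 0.313

p₁ = 0.297, p₀ = 0.204.
Under exogeneity and monotonicity, PN = (p₁ − p₀) / p₁.
PN = (0.297 − 0.204) / 0.297 = 0.093 / 0.297 ≈ 0.3131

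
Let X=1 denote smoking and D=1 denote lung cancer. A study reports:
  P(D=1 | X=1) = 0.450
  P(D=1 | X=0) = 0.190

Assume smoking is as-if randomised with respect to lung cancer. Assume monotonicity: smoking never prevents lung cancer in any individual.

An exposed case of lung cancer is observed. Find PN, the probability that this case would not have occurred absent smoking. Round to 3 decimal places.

Let p₁ = 0.45, p₀ = 0.19.
Under exogeneity and monotonicity, PN = (p₁ − p₀) / p₁.
PN = (0.45 − 0.19) / 0.45 = 0.26 / 0.45 ≈ 0.5778

PN ≈ 0.578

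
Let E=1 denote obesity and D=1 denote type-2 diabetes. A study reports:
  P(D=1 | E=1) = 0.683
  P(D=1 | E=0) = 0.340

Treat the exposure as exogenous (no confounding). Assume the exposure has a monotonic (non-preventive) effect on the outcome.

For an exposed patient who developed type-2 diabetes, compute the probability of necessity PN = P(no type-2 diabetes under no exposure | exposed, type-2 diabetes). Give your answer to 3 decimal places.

PN ≈ 0.502

Let p₁ = 0.683, p₀ = 0.34.
Under exogeneity and monotonicity, PN = (p₁ − p₀) / p₁.
PN = (0.683 − 0.34) / 0.683 = 0.343 / 0.683 ≈ 0.5022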